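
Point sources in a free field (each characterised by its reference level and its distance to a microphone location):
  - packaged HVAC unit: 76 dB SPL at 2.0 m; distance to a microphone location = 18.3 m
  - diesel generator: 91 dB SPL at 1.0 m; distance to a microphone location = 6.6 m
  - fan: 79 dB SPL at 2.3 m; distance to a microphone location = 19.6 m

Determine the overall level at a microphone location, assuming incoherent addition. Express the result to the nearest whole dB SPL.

Propagate each source to the receiver with L = L_ref − 20·log₁₀(r/r_ref), then add intensities.
packaged HVAC unit: 76 − 20·log₁₀(18.3/2.0) = 76 − 19.23 = 56.77 dB SPL.
diesel generator: 91 − 20·log₁₀(6.6/1.0) = 91 − 16.39 = 74.61 dB SPL.
fan: 79 − 20·log₁₀(19.6/2.3) = 79 − 18.61 = 60.39 dB SPL.
Σ 10^(L/10) = 3.047e+07 → L_total = 10·log₁₀(3.047e+07) = 74.84 dB SPL.

75 dB SPL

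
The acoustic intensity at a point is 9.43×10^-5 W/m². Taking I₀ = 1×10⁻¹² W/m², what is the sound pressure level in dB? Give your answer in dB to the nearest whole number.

80 dB

I/I₀ = 9.43×10^-5/10⁻¹² = 9.43×10^7, and L = 10·log₁₀(I/I₀).
L = 10·(0.9745 + 7) = 79.75 dB.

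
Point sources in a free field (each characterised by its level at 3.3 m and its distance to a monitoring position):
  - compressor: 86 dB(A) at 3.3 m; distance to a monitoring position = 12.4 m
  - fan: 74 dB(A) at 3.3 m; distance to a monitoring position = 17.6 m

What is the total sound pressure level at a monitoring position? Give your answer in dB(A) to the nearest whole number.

75 dB(A)

First find each source's level at the receiver (point-source: −20·log₁₀(r/r_ref)), then combine on an intensity basis.
compressor: 86 − 20·log₁₀(12.4/3.3) = 86 − 11.50 = 74.50 dB(A).
fan: 74 − 20·log₁₀(17.6/3.3) = 74 − 14.54 = 59.46 dB(A).
Σ 10^(L/10) = 2.908e+07 → L_total = 10·log₁₀(2.908e+07) = 74.64 dB(A).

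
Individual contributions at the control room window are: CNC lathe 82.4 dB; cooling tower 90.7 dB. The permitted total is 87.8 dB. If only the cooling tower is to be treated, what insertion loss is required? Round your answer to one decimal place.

Fixed contribution from the other source: Σ 10^(L/10) = 10^(82.4/10) = 1.738e+08 (82.40 dB).
To meet 87.8 dB overall, the treated cooling tower may contribute at most 10^(87.8/10) − 1.738e+08 = 4.288e+08, i.e. 86.32 dB.
Required insertion loss = 90.7 − 86.32 = 4.38 dB.

4.4 dB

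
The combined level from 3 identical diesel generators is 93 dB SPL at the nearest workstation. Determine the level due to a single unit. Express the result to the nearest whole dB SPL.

Dividing the total intensity by 3 lowers the level by 10·log₁₀ 3 = 4.771 dB: L₁ = 93 − 4.771.

88 dB SPL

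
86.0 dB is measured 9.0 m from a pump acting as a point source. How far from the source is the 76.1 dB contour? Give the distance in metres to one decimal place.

28.1 m

Point-source spreading drops the level by 20·log₁₀(r₂/r₁); inverting, r₂/r₁ = 10^(ΔL/20).
r₂ = 9.0·10^((86.0−76.1)/20) = 9.0·10^(9.9/20) = 28.13 m.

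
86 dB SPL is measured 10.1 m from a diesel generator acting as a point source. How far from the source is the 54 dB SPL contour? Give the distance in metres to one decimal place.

For a point source L₁ − L₂ = 20·log₁₀(r₂/r₁), so r₂ = r₁·10^((L₁−L₂)/20).
r₂ = 10.1·10^((86−54)/20) = 10.1·10^(32.0/20) = 402.09 m.

402.1 m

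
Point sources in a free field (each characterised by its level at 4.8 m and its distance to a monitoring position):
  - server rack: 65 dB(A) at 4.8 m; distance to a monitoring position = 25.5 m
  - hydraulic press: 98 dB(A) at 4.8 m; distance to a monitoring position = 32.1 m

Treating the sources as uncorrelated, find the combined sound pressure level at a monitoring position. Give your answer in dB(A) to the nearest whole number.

Apply inverse-square spreading to bring every level to the receiver, then sum 10^(L/10).
server rack: 65 − 20·log₁₀(25.5/4.8) = 65 − 14.51 = 50.49 dB(A).
hydraulic press: 98 − 20·log₁₀(32.1/4.8) = 98 − 16.51 = 81.49 dB(A).
Σ 10^(L/10) = 1.412e+08 → L_total = 10·log₁₀(1.412e+08) = 81.50 dB(A).

81 dB(A)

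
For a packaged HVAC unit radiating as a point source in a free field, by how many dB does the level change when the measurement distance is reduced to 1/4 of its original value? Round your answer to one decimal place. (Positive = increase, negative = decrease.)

With spherical spreading the level changes by −20·log₁₀(r₂/r₁).
ΔL = −20·log₁₀(0.25) = +12.04 dB.

+12.0 dB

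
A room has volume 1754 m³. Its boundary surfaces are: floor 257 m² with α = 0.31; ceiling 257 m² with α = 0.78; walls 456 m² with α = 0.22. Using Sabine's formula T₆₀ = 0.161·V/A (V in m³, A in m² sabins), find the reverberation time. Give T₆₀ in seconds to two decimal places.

Total absorption A = 257·0.31 + 257·0.78 + 456·0.22 = 380.45 m² sabins.
T₆₀ = 0.161·V/A = 0.161·1754/380.45 = 0.742 s.

0.74 s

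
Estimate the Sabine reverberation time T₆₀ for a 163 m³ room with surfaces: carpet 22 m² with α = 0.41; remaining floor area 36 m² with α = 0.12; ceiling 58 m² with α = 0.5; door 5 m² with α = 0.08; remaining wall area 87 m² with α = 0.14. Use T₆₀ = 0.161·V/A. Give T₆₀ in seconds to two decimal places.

A = Σ Sᵢαᵢ = 22·0.41 + 36·0.12 + 58·0.5 + 5·0.08 + 87·0.14 = 54.92 m².
T₆₀ = 0.161 × 163 / 54.92 = 0.478 s.

0.48 s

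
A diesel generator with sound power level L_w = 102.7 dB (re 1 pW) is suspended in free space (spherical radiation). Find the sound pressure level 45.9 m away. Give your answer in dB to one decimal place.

L_p = L_w − 10·log₁₀(4π·r²) with r = 45.9 m.
4π·r² = 2.647e+04 m², 10·log₁₀ of that is 44.228 dB.
L_p = 102.7 − 44.228 = 58.47 dB.

58.5 dB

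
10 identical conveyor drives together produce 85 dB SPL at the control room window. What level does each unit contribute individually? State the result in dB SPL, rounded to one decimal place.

Dividing the total intensity by 10 lowers the level by 10·log₁₀ 10 = 10.000 dB: L₁ = 85 − 10.000.

75.0 dB SPL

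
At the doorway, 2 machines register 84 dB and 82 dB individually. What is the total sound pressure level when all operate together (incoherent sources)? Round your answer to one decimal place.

Incoherent sources combine by intensity addition: L_total = 10·log₁₀(Σ 10^(L_i/10)).
Σ 10^(L/10) = 10^(84/10) + 10^(82/10) = 4.097e+08.
L_total = 10·log₁₀(4.097e+08) = 86.12 dB.

86.1 dB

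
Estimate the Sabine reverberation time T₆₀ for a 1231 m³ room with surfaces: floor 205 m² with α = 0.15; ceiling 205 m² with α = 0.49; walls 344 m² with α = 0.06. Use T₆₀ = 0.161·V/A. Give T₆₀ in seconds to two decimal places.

Total absorption A = 205·0.15 + 205·0.49 + 344·0.06 = 151.84 m² sabins.
T₆₀ = 0.161 × 1231 / 151.84 = 1.305 s.

1.31 s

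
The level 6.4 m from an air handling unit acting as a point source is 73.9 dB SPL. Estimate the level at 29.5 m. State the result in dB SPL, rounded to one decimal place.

60.6 dB SPL

Spherical spreading from a point source gives a 20·log₁₀(r₂/r₁) drop.
L₂ = 73.9 − 20·log₁₀(29.5/6.4) = 73.9 − 13.273 = 60.63 dB SPL.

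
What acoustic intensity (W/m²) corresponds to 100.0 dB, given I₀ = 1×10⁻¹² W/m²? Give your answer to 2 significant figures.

0.010 W/m²

I/I₀ = 10^(100.0/10) = 1e+10, so I = 1e+10 × 10⁻¹² W/m².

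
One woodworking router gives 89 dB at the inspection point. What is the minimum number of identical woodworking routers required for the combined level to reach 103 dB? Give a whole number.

N identical sources give L₁ + 10·log₁₀ N, so require 10·log₁₀ N ≥ 103 − 89 = 14.0 dB.
N ≥ 10^(14.0/10) = 25.119, so N = 26.

26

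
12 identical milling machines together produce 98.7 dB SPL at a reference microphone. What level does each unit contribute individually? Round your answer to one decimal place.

For N identical incoherent sources L_total = L₁ + 10·log₁₀ N, so L₁ = 98.7 − 10·log₁₀(12) = 98.7 − 10.792.

87.9 dB SPL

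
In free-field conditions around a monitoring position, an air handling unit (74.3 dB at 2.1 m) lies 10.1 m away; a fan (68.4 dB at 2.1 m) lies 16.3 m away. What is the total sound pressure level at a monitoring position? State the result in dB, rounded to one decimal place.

61.1 dB

Propagate each source to the receiver with L = L_ref − 20·log₁₀(r/r_ref), then add intensities.
air handling unit: 74.3 − 20·log₁₀(10.1/2.1) = 74.3 − 13.64 = 60.66 dB.
fan: 68.4 − 20·log₁₀(16.3/2.1) = 68.4 − 17.80 = 50.60 dB.
Σ 10^(L/10) = 1.278e+06 → L_total = 10·log₁₀(1.278e+06) = 61.07 dB.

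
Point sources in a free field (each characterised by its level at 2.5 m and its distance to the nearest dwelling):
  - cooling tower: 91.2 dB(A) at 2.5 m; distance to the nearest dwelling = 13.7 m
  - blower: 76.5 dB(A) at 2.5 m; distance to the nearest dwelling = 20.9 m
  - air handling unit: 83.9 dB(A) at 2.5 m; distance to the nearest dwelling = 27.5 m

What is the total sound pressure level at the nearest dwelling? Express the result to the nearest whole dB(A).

77 dB(A)

First find each source's level at the receiver (point-source: −20·log₁₀(r/r_ref)), then combine on an intensity basis.
cooling tower: 91.2 − 20·log₁₀(13.7/2.5) = 91.2 − 14.78 = 76.42 dB(A).
blower: 76.5 − 20·log₁₀(20.9/2.5) = 76.5 − 18.44 = 58.06 dB(A).
air handling unit: 83.9 − 20·log₁₀(27.5/2.5) = 83.9 − 20.83 = 63.07 dB(A).
Σ 10^(L/10) = 4.657e+07 → L_total = 10·log₁₀(4.657e+07) = 76.68 dB(A).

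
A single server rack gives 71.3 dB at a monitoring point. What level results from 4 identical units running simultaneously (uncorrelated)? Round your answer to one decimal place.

77.3 dB

N identical incoherent sources raise the level by 10·log₁₀ N.
L_total = 71.3 + 10·log₁₀(4) = 71.3 + 6.021 = 77.32 dB.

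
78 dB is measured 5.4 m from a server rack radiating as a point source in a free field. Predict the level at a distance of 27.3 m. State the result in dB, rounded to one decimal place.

63.9 dB

Point-source attenuation: ΔL = 20·log₁₀(r₂/r₁) = 20·log₁₀(27.3/5.4) = 14.075 dB.
L₂ = 78 − 20·log₁₀(27.3/5.4) = 78 − 14.075 = 63.92 dB.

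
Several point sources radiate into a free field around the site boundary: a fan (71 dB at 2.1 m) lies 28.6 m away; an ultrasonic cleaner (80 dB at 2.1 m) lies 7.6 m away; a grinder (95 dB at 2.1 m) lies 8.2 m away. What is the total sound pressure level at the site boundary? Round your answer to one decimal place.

Apply inverse-square spreading to bring every level to the receiver, then sum 10^(L/10).
fan: 71 − 20·log₁₀(28.6/2.1) = 71 − 22.68 = 48.32 dB.
ultrasonic cleaner: 80 − 20·log₁₀(7.6/2.1) = 80 − 11.17 = 68.83 dB.
grinder: 95 − 20·log₁₀(8.2/2.1) = 95 − 11.83 = 83.17 dB.
Σ 10^(L/10) = 2.151e+08 → L_total = 10·log₁₀(2.151e+08) = 83.33 dB.

83.3 dB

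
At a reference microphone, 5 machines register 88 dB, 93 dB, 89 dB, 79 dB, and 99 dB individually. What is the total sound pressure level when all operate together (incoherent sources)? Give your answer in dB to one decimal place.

100.6 dB

Incoherent sources combine by intensity addition: L_total = 10·log₁₀(Σ 10^(L_i/10)).
Σ 10^(L/10) = 10^(88/10) + 10^(93/10) + 10^(89/10) + 10^(79/10) + 10^(99/10) = 1.144e+10.
L_total = 10·log₁₀(1.144e+10) = 100.59 dB.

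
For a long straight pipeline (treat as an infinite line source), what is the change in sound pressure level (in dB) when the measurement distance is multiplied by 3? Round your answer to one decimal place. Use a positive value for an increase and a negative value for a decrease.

Line-source spreading: ΔL = −10·log₁₀(r₂/r₁).
ΔL = −10·log₁₀(3) = -4.77 dB.

-4.8 dB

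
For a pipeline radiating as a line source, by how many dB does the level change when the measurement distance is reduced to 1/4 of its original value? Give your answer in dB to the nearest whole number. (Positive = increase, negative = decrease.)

+6 dB

With cylindrical spreading the level changes by −10·log₁₀(r₂/r₁).
ΔL = −10·log₁₀(0.25) = +6.02 dB.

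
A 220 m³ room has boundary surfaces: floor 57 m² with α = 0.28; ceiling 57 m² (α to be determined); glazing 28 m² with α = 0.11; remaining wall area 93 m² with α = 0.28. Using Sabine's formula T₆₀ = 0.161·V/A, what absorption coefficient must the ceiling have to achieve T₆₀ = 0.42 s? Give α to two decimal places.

Required total absorption A = 0.161·220/0.42 = 84.33 m².
Absorption from the other surfaces = 57·0.28 + 28·0.11 + 93·0.28 = 45.08 m², so the ceiling must supply 39.25 m² over 57 m².
α = 39.25/57 = 0.689.

0.69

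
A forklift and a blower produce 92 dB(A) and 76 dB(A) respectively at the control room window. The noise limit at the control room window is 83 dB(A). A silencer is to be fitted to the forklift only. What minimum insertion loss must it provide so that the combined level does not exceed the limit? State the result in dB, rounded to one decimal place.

10.0 dB

The untreated sources together contribute 10^(76/10) = 3.981e+07, i.e. 76.00 dB(A).
The limit corresponds to 10^(83/10) = 1.995e+08; subtracting the fixed part leaves 1.597e+08 for the forklift, i.e. 82.03 dB(A).
So the forklift must be reduced from 92 to 82.03 dB(A): IL = 9.97 dB.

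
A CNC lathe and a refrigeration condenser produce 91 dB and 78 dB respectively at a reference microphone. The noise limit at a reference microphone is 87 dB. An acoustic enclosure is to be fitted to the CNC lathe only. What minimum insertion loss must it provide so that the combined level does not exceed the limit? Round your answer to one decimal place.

The untreated sources together contribute 10^(78/10) = 6.310e+07, i.e. 78.00 dB.
The limit corresponds to 10^(87/10) = 5.012e+08; subtracting the fixed part leaves 4.381e+08 for the CNC lathe, i.e. 86.42 dB.
Required insertion loss = 91 − 86.42 = 4.58 dB.

4.6 dB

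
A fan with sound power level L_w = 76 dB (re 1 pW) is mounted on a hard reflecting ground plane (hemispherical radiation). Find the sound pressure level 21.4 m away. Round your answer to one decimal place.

41.4 dB

The power spreads over a hemisphere of area 2π·r², so L_p = L_w − 10·log₁₀(2π·r²).
2π·r² = 2877 m², 10·log₁₀ of that is 34.590 dB.
L_p = 76 − 34.590 = 41.41 dB.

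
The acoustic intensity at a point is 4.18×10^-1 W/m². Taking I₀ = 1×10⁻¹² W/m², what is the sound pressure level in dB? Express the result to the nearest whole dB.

Dividing by I₀ shifts the exponent by 12: I/I₀ = 4.18×10^11.
L = 10·(0.6212 + 11) = 116.21 dB.

116 dB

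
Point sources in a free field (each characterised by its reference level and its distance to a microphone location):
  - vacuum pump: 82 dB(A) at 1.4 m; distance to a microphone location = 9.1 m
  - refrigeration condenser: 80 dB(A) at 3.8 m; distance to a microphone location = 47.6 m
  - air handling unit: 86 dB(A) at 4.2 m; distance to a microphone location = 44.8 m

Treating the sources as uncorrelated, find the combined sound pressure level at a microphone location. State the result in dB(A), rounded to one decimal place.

First find each source's level at the receiver (point-source: −20·log₁₀(r/r_ref)), then combine on an intensity basis.
vacuum pump: 82 − 20·log₁₀(9.1/1.4) = 82 − 16.26 = 65.74 dB(A).
refrigeration condenser: 80 − 20·log₁₀(47.6/3.8) = 80 − 21.96 = 58.04 dB(A).
air handling unit: 86 − 20·log₁₀(44.8/4.2) = 86 − 20.56 = 65.44 dB(A).
Σ 10^(L/10) = 7.888e+06 → L_total = 10·log₁₀(7.888e+06) = 68.97 dB(A).

69.0 dB(A)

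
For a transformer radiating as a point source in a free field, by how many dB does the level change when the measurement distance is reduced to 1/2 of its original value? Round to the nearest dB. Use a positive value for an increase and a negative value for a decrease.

A point source loses 6 dB per doubling of distance; generally ΔL = −20·log₁₀(r₂/r₁).
ΔL = −20·log₁₀(0.5) = +6.02 dB.

+6 dB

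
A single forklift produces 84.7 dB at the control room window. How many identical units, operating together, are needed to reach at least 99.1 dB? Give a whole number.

N identical sources give L₁ + 10·log₁₀ N, so require 10·log₁₀ N ≥ 99.1 − 84.7 = 14.4 dB.
N ≥ 10^(14.4/10) = 27.542, so N = 28.

28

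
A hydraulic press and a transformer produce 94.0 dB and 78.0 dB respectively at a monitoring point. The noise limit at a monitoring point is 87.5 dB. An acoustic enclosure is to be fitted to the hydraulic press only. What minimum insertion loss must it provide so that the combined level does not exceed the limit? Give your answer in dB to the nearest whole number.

Everything except the hydraulic press sums to 10^(78.0/10) = 6.310e+07 in linear terms, 78.00 dB.
To meet 87.5 dB overall, the treated hydraulic press may contribute at most 10^(87.5/10) − 6.310e+07 = 4.992e+08, i.e. 86.98 dB.
So the hydraulic press must be reduced from 94.0 to 86.98 dB: IL = 7.02 dB.

7 dB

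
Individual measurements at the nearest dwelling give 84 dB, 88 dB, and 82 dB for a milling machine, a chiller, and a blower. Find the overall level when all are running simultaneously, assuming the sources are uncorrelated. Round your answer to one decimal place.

Incoherent sources combine by intensity addition: L_total = 10·log₁₀(Σ 10^(L_i/10)).
Σ 10^(L/10) = 10^(84/10) + 10^(88/10) + 10^(82/10) = 1.041e+09.
L_total = 10·log₁₀(1.041e+09) = 90.17 dB.

90.2 dB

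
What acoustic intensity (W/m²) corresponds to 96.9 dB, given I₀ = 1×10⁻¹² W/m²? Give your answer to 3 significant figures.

0.00490 W/m²

L = 10·log₁₀(I/I₀) ⇒ I = I₀·10^(L/10) = 10⁻¹² × 10^9.69.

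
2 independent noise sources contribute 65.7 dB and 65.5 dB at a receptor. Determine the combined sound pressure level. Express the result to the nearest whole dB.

Incoherent sources combine by intensity addition: L_total = 10·log₁₀(Σ 10^(L_i/10)).
Σ 10^(L/10) = 10^(65.7/10) + 10^(65.5/10) = 7.263e+06.
L_total = 10·log₁₀(7.263e+06) = 68.61 dB.

69 dB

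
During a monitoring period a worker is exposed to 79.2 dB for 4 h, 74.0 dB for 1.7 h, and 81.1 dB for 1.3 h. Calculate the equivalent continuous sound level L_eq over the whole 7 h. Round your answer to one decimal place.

Weight each interval's intensity by its duration and average over T = 7 h:
Σ tᵢ·10^(Lᵢ/10) = 4·10^(79.2/10) + 1.7·10^(74.0/10) + 1.3·10^(81.1/10) = 5.429e+08.
L_eq = 10·log₁₀(5.429e+08/7) = 78.90 dB.

78.9 dB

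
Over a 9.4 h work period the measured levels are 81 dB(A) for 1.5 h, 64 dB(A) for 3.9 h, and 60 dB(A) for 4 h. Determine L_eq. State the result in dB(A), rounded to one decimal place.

73.3 dB(A)

L_eq = 10·log₁₀[(1/T)·Σ tᵢ·10^(Lᵢ/10)] with T = 9.4 h.
Σ tᵢ·10^(Lᵢ/10) = 1.5·10^(81/10) + 3.9·10^(64/10) + 4·10^(60/10) = 2.026e+08.
L_eq = 10·log₁₀(2.026e+08/9.4) = 73.34 dB(A).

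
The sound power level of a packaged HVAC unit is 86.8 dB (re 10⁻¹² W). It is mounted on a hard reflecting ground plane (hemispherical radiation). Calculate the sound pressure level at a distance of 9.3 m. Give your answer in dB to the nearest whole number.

59 dB

The power spreads over a hemisphere of area 2π·r², so L_p = L_w − 10·log₁₀(2π·r²).
2π·r² = 543.4 m², 10·log₁₀ of that is 27.351 dB.
L_p = 86.8 − 27.351 = 59.45 dB.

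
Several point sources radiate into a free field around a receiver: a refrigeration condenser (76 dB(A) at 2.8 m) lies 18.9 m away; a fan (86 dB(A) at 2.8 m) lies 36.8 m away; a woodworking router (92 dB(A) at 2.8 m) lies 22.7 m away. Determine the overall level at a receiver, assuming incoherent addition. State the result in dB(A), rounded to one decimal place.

Propagate each source to the receiver with L = L_ref − 20·log₁₀(r/r_ref), then add intensities.
refrigeration condenser: 76 − 20·log₁₀(18.9/2.8) = 76 − 16.59 = 59.41 dB(A).
fan: 86 − 20·log₁₀(36.8/2.8) = 86 − 22.37 = 63.63 dB(A).
woodworking router: 92 − 20·log₁₀(22.7/2.8) = 92 − 18.18 = 73.82 dB(A).
Σ 10^(L/10) = 2.729e+07 → L_total = 10·log₁₀(2.729e+07) = 74.36 dB(A).

74.4 dB(A)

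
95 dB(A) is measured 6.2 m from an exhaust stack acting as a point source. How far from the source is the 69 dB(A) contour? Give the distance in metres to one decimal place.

123.7 m

The 26.0 dB drop corresponds to a distance ratio of 10^(26.0/20) for a point source.
r₂ = 6.2·10^((95−69)/20) = 6.2·10^(26.0/20) = 123.71 m.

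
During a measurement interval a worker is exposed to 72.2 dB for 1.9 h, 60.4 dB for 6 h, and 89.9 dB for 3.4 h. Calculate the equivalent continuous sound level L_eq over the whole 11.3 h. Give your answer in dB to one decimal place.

84.7 dB

L_eq = 10·log₁₀[(1/T)·Σ tᵢ·10^(Lᵢ/10)] with T = 11.3 h.
Σ tᵢ·10^(Lᵢ/10) = 1.9·10^(72.2/10) + 6·10^(60.4/10) + 3.4·10^(89.9/10) = 3.361e+09.
L_eq = 10·log₁₀(3.361e+09/11.3) = 84.73 dB.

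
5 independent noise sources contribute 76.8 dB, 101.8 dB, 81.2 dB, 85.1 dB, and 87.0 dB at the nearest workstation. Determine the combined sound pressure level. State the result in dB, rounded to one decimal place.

102.1 dB

Incoherent sources combine by intensity addition: L_total = 10·log₁₀(Σ 10^(L_i/10)).
Σ 10^(L/10) = 10^(76.8/10) + 10^(101.8/10) + 10^(81.2/10) + 10^(85.1/10) + 10^(87.0/10) = 1.614e+10.
L_total = 10·log₁₀(1.614e+10) = 102.08 dB.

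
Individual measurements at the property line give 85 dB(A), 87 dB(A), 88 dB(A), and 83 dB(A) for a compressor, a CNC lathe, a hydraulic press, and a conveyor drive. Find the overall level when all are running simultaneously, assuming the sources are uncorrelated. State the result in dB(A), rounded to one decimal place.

92.2 dB(A)

For uncorrelated sources the intensities add, so convert each level to linear form, sum, and take 10·log₁₀ of the total.
Σ 10^(L/10) = 10^(85/10) + 10^(87/10) + 10^(88/10) + 10^(83/10) = 1.648e+09.
L_total = 10·log₁₀(1.648e+09) = 92.17 dB(A).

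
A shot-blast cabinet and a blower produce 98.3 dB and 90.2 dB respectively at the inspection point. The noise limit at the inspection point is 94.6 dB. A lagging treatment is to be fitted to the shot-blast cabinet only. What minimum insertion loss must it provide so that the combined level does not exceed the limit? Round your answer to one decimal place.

Everything except the shot-blast cabinet sums to 10^(90.2/10) = 1.047e+09 in linear terms, 90.20 dB.
The limit corresponds to 10^(94.6/10) = 2.884e+09; subtracting the fixed part leaves 1.837e+09 for the shot-blast cabinet, i.e. 92.64 dB.
So the shot-blast cabinet must be reduced from 98.3 to 92.64 dB: IL = 5.66 dB.

5.7 dB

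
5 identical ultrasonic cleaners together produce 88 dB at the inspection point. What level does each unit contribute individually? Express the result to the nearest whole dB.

5 equal contributions raise the level by 10·log₁₀ 5 = 6.990 dB, so each unit alone gives 88 − 6.990.

81 dB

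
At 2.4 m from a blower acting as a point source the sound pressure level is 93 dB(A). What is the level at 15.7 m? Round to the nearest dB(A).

Point-source attenuation: ΔL = 20·log₁₀(r₂/r₁) = 20·log₁₀(15.7/2.4) = 16.314 dB.
L₂ = 93 − 20·log₁₀(15.7/2.4) = 93 − 16.314 = 76.69 dB(A).

77 dB(A)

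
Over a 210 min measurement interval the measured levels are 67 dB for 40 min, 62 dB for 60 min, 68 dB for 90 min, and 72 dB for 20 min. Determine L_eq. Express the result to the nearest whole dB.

67 dB

L_eq = 10·log₁₀[(1/T)·Σ tᵢ·10^(Lᵢ/10)] with T = 210 min.
Σ tᵢ·10^(Lᵢ/10) = 40·10^(67/10) + 60·10^(62/10) + 90·10^(68/10) + 20·10^(72/10) = 1.180e+09.
L_eq = 10·log₁₀(1.180e+09/210) = 67.50 dB.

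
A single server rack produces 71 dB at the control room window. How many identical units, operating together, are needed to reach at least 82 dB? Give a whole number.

N identical sources give L₁ + 10·log₁₀ N, so require 10·log₁₀ N ≥ 82 − 71 = 11.0 dB.
N ≥ 10^(11.0/10) = 12.589, so N = 13.

13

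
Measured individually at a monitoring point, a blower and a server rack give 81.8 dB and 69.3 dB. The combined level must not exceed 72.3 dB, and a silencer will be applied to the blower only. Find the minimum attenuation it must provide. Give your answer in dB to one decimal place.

12.5 dB

The untreated sources together contribute 10^(69.3/10) = 8.511e+06, i.e. 69.30 dB.
The limit corresponds to 10^(72.3/10) = 1.698e+07; subtracting the fixed part leaves 8.471e+06 for the blower, i.e. 69.28 dB.
So the blower must be reduced from 81.8 to 69.28 dB: IL = 12.52 dB.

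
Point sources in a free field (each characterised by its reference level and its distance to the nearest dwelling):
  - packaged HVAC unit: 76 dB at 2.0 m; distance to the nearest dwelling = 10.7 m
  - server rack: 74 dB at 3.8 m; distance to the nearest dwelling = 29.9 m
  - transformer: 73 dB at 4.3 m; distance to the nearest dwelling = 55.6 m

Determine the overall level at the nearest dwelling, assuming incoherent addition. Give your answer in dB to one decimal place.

First find each source's level at the receiver (point-source: −20·log₁₀(r/r_ref)), then combine on an intensity basis.
packaged HVAC unit: 76 − 20·log₁₀(10.7/2.0) = 76 − 14.57 = 61.43 dB.
server rack: 74 − 20·log₁₀(29.9/3.8) = 74 − 17.92 = 56.08 dB.
transformer: 73 − 20·log₁₀(55.6/4.3) = 73 − 22.23 = 50.77 dB.
Σ 10^(L/10) = 1.916e+06 → L_total = 10·log₁₀(1.916e+06) = 62.82 dB.

62.8 dB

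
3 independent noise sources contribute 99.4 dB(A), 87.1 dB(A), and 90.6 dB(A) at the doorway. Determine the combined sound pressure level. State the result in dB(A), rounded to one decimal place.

100.2 dB(A)

Incoherent sources combine by intensity addition: L_total = 10·log₁₀(Σ 10^(L_i/10)).
Σ 10^(L/10) = 10^(99.4/10) + 10^(87.1/10) + 10^(90.6/10) = 1.037e+10.
L_total = 10·log₁₀(1.037e+10) = 100.16 dB(A).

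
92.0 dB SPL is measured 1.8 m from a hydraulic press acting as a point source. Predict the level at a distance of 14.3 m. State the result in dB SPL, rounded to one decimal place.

For a point source, L₂ = L₁ − 20·log₁₀(r₂/r₁).
L₂ = 92.0 − 20·log₁₀(14.3/1.8) = 92.0 − 18.001 = 74.00 dB SPL.

74.0 dB SPL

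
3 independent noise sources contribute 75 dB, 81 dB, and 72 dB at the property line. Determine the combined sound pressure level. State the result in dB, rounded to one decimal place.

Incoherent sources combine by intensity addition: L_total = 10·log₁₀(Σ 10^(L_i/10)).
Σ 10^(L/10) = 10^(75/10) + 10^(81/10) + 10^(72/10) = 1.734e+08.
L_total = 10·log₁₀(1.734e+08) = 82.39 dB.

82.4 dB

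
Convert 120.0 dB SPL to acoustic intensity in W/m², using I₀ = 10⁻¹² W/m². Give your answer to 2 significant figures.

I/I₀ = 10^(120.0/10) = 1e+12, so I = 1e+12 × 10⁻¹² W/m².

1.0 W/m²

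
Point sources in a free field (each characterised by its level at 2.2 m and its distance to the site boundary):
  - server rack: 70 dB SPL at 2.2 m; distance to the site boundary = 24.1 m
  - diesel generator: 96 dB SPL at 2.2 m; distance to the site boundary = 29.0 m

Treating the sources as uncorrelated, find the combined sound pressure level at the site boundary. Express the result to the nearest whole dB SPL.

Propagate each source to the receiver with L = L_ref − 20·log₁₀(r/r_ref), then add intensities.
server rack: 70 − 20·log₁₀(24.1/2.2) = 70 − 20.79 = 49.21 dB SPL.
diesel generator: 96 − 20·log₁₀(29.0/2.2) = 96 − 22.40 = 73.60 dB SPL.
Σ 10^(L/10) = 2.299e+07 → L_total = 10·log₁₀(2.299e+07) = 73.62 dB SPL.

74 dB SPL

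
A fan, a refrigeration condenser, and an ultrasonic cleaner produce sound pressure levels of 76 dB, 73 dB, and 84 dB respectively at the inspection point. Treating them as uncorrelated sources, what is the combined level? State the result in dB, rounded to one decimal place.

84.9 dB

For uncorrelated sources the intensities add, so convert each level to linear form, sum, and take 10·log₁₀ of the total.
Σ 10^(L/10) = 10^(76/10) + 10^(73/10) + 10^(84/10) = 3.110e+08.
L_total = 10·log₁₀(3.110e+08) = 84.93 dB.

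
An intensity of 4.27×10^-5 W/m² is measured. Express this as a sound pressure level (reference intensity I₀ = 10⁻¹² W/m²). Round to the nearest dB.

76 dB

Dividing by I₀ shifts the exponent by 12: I/I₀ = 4.27×10^7.
L = 10·(0.6304 + 7) = 76.30 dB.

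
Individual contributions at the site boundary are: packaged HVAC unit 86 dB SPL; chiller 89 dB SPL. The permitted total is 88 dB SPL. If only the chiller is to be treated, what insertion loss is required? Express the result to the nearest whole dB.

5 dB

Fixed contribution from the other source: Σ 10^(L/10) = 10^(86/10) = 3.981e+08 (86.00 dB SPL).
The limit corresponds to 10^(88/10) = 6.310e+08; subtracting the fixed part leaves 2.329e+08 for the chiller, i.e. 83.67 dB SPL.
So the chiller must be reduced from 89 to 83.67 dB SPL: IL = 5.33 dB.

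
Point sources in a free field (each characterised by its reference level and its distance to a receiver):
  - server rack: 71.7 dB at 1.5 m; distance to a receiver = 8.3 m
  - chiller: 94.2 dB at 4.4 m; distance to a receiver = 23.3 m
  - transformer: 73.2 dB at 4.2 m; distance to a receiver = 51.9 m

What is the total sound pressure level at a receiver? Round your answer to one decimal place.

Apply inverse-square spreading to bring every level to the receiver, then sum 10^(L/10).
server rack: 71.7 − 20·log₁₀(8.3/1.5) = 71.7 − 14.86 = 56.84 dB.
chiller: 94.2 − 20·log₁₀(23.3/4.4) = 94.2 − 14.48 = 79.72 dB.
transformer: 73.2 − 20·log₁₀(51.9/4.2) = 73.2 − 21.84 = 51.36 dB.
Σ 10^(L/10) = 9.442e+07 → L_total = 10·log₁₀(9.442e+07) = 79.75 dB.

79.8 dB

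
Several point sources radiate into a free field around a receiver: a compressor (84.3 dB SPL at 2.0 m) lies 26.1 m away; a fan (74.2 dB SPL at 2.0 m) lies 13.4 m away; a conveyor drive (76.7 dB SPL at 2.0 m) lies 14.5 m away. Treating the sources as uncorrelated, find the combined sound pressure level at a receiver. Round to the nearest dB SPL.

Propagate each source to the receiver with L = L_ref − 20·log₁₀(r/r_ref), then add intensities.
compressor: 84.3 − 20·log₁₀(26.1/2.0) = 84.3 − 22.31 = 61.99 dB SPL.
fan: 74.2 − 20·log₁₀(13.4/2.0) = 74.2 − 16.52 = 57.68 dB SPL.
conveyor drive: 76.7 − 20·log₁₀(14.5/2.0) = 76.7 − 17.21 = 59.49 dB SPL.
Σ 10^(L/10) = 3.056e+06 → L_total = 10·log₁₀(3.056e+06) = 64.85 dB SPL.

65 dB SPL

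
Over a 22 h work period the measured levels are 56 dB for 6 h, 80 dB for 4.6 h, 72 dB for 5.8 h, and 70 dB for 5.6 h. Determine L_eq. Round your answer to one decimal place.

74.4 dB

The energy average is taken in the linear domain: L_eq = 10·log₁₀[(Σ tᵢ·10^(Lᵢ/10))/T], T = 22 h.
Σ tᵢ·10^(Lᵢ/10) = 6·10^(56/10) + 4.6·10^(80/10) + 5.8·10^(72/10) + 5.6·10^(70/10) = 6.103e+08.
L_eq = 10·log₁₀(6.103e+08/22) = 74.43 dB.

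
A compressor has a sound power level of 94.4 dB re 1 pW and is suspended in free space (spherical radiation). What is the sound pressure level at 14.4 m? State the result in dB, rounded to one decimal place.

The power spreads over a sphere of area 4π·r², so L_p = L_w − 10·log₁₀(4π·r²).
4π·r² = 2606 m², 10·log₁₀ of that is 34.159 dB.
L_p = 94.4 − 34.159 = 60.24 dB.

60.2 dB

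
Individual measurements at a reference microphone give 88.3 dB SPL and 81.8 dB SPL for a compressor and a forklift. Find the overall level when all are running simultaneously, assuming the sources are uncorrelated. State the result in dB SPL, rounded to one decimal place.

89.2 dB SPL

For uncorrelated sources the intensities add, so convert each level to linear form, sum, and take 10·log₁₀ of the total.
Σ 10^(L/10) = 10^(88.3/10) + 10^(81.8/10) = 8.274e+08.
L_total = 10·log₁₀(8.274e+08) = 89.18 dB SPL.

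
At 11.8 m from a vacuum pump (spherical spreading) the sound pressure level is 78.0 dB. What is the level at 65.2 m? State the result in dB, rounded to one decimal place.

63.2 dB

For a point source, L₂ = L₁ − 20·log₁₀(r₂/r₁).
L₂ = 78.0 − 20·log₁₀(65.2/11.8) = 78.0 − 14.847 = 63.15 dB.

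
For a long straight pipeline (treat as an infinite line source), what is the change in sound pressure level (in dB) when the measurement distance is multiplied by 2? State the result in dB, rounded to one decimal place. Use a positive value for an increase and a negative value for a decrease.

-3.0 dB

With cylindrical spreading the level changes by −10·log₁₀(r₂/r₁).
ΔL = −10·log₁₀(2) = -3.01 dB.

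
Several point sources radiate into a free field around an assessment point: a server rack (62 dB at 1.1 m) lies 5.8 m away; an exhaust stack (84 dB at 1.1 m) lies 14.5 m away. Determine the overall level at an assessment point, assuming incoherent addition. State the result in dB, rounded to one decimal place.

61.8 dB

Apply inverse-square spreading to bring every level to the receiver, then sum 10^(L/10).
server rack: 62 − 20·log₁₀(5.8/1.1) = 62 − 14.44 = 47.56 dB.
exhaust stack: 84 − 20·log₁₀(14.5/1.1) = 84 − 22.40 = 61.60 dB.
Σ 10^(L/10) = 1.503e+06 → L_total = 10·log₁₀(1.503e+06) = 61.77 dB.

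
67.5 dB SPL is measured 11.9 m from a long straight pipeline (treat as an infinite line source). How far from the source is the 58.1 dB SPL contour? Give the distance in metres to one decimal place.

Line-source spreading drops the level by 10·log₁₀(r₂/r₁); inverting, r₂/r₁ = 10^(ΔL/10).
r₂ = 11.9·10^((67.5−58.1)/10) = 11.9·10^(9.4/10) = 103.64 m.

103.6 m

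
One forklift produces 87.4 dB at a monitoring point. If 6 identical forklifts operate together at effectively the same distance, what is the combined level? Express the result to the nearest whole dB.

With 6 equal, uncorrelated contributions the intensity is 6× that of one unit, giving a rise of 10·log₁₀ 6.
L_total = 87.4 + 10·log₁₀(6) = 87.4 + 7.782 = 95.18 dB.

95 dB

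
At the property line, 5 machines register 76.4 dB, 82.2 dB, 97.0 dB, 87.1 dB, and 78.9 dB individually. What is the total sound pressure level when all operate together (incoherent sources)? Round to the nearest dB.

98 dB

For uncorrelated sources the intensities add, so convert each level to linear form, sum, and take 10·log₁₀ of the total.
Σ 10^(L/10) = 10^(76.4/10) + 10^(82.2/10) + 10^(97.0/10) + 10^(87.1/10) + 10^(78.9/10) = 5.812e+09.
L_total = 10·log₁₀(5.812e+09) = 97.64 dB.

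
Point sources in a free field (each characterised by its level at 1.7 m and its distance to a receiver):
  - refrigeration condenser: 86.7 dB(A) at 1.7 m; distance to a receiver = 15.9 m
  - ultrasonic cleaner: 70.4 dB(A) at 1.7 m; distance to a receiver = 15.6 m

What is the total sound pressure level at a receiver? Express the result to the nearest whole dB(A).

First find each source's level at the receiver (point-source: −20·log₁₀(r/r_ref)), then combine on an intensity basis.
refrigeration condenser: 86.7 − 20·log₁₀(15.9/1.7) = 86.7 − 19.42 = 67.28 dB(A).
ultrasonic cleaner: 70.4 − 20·log₁₀(15.6/1.7) = 70.4 − 19.25 = 51.15 dB(A).
Σ 10^(L/10) = 5.477e+06 → L_total = 10·log₁₀(5.477e+06) = 67.39 dB(A).

67 dB(A)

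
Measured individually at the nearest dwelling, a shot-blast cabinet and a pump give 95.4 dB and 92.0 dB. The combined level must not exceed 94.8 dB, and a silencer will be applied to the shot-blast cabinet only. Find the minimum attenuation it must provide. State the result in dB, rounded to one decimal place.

The untreated sources together contribute 10^(92.0/10) = 1.585e+09, i.e. 92.00 dB.
The limit corresponds to 10^(94.8/10) = 3.020e+09; subtracting the fixed part leaves 1.435e+09 for the shot-blast cabinet, i.e. 91.57 dB.
So the shot-blast cabinet must be reduced from 95.4 to 91.57 dB: IL = 3.83 dB.

3.8 dB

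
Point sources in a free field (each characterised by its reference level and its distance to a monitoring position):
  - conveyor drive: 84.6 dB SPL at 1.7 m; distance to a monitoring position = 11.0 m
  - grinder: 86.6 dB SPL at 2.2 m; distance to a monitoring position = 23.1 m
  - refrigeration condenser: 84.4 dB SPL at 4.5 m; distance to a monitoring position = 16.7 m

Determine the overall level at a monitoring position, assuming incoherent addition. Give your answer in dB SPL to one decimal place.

74.9 dB SPL

First find each source's level at the receiver (point-source: −20·log₁₀(r/r_ref)), then combine on an intensity basis.
conveyor drive: 84.6 − 20·log₁₀(11.0/1.7) = 84.6 − 16.22 = 68.38 dB SPL.
grinder: 86.6 − 20·log₁₀(23.1/2.2) = 86.6 − 20.42 = 66.18 dB SPL.
refrigeration condenser: 84.4 − 20·log₁₀(16.7/4.5) = 84.4 − 11.39 = 73.01 dB SPL.
Σ 10^(L/10) = 3.103e+07 → L_total = 10·log₁₀(3.103e+07) = 74.92 dB SPL.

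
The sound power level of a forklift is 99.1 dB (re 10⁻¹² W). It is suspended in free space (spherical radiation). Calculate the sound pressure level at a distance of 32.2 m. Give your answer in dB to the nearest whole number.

Free-field spherical radiation: L_p = L_w − 10·log₁₀(4π·r²), r = 32.2 m.
4π·r² = 1.303e+04 m², 10·log₁₀ of that is 41.149 dB.
L_p = 99.1 − 41.149 = 57.95 dB.

58 dB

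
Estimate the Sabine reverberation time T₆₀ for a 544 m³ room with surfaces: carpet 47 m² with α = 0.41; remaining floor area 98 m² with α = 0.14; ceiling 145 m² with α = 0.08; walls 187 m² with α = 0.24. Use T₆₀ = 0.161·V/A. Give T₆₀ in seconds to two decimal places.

A = Σ Sᵢαᵢ = 47·0.41 + 98·0.14 + 145·0.08 + 187·0.24 = 89.47 m².
T₆₀ = 0.161 × 544 / 89.47 = 0.979 s.

0.98 s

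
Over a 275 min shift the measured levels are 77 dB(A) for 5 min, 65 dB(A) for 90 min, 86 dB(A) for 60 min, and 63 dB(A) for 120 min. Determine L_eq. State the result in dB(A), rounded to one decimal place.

79.5 dB(A)

L_eq = 10·log₁₀[(1/T)·Σ tᵢ·10^(Lᵢ/10)] with T = 275 min.
Σ tᵢ·10^(Lᵢ/10) = 5·10^(77/10) + 90·10^(65/10) + 60·10^(86/10) + 120·10^(63/10) = 2.466e+10.
L_eq = 10·log₁₀(2.466e+10/275) = 79.53 dB(A).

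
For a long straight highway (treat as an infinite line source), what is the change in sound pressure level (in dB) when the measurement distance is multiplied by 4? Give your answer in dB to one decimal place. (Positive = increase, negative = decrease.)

A line source loses 3 dB per doubling of distance; generally ΔL = −10·log₁₀(r₂/r₁).
ΔL = −10·log₁₀(4) = -6.02 dB.

-6.0 dB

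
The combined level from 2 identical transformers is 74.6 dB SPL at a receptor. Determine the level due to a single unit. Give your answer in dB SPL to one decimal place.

71.6 dB SPL

For N identical incoherent sources L_total = L₁ + 10·log₁₀ N, so L₁ = 74.6 − 10·log₁₀(2) = 74.6 − 3.010.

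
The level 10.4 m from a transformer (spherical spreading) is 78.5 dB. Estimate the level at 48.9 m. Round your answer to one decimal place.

65.1 dB

Point-source attenuation: ΔL = 20·log₁₀(r₂/r₁) = 20·log₁₀(48.9/10.4) = 13.446 dB.
L₂ = 78.5 − 20·log₁₀(48.9/10.4) = 78.5 − 13.446 = 65.05 dB.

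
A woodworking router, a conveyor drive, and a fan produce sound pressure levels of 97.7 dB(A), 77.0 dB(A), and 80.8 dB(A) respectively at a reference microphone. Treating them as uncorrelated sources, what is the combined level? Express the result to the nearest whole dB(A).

Incoherent sources combine by intensity addition: L_total = 10·log₁₀(Σ 10^(L_i/10)).
Σ 10^(L/10) = 10^(97.7/10) + 10^(77.0/10) + 10^(80.8/10) = 6.059e+09.
L_total = 10·log₁₀(6.059e+09) = 97.82 dB(A).

98 dB(A)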